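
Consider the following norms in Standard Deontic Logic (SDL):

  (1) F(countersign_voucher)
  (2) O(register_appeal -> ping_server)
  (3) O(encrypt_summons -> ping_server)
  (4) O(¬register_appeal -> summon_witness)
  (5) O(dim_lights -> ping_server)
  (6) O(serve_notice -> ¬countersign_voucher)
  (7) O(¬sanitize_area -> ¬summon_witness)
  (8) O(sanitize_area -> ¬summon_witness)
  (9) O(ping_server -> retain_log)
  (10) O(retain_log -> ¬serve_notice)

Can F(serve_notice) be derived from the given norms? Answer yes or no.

Yes

Premises 7 and 8 are O(¬sanitize_area -> ¬summon_witness) and O(sanitize_area -> ¬summon_witness); every ideal world satisfies ¬sanitize_area or sanitize_area, so in either case ¬summon_witness holds — hence O(¬summon_witness).
Premise 4 is O(¬register_appeal -> summon_witness); contrapositively O(¬summon_witness -> register_appeal). Since O(¬summon_witness) holds, K gives O(register_appeal).
Premise 2 is O(register_appeal -> ping_server); since O(register_appeal), deontic closure gives O(ping_server).
From O(ping_server) and premise 9, O(ping_server -> retain_log), we obtain O(retain_log).
From O(retain_log) and premise 10, O(retain_log -> ¬serve_notice), we obtain O(¬serve_notice).
Premises 1, 3, 5, 6 do not contribute to this derivation.
So O(¬serve_notice) holds, i.e. F(serve_notice). The claim follows.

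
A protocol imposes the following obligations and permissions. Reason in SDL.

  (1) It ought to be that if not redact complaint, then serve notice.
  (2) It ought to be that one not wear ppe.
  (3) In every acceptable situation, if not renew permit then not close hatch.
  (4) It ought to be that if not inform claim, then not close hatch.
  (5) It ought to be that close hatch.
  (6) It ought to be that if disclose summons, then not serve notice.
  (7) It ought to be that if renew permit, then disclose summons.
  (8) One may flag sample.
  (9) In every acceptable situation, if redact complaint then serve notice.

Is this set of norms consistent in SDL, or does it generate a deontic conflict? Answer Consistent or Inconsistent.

Inconsistent

Premises 1 and 9 are O(¬redact_complaint → serve_notice) and O(redact_complaint → serve_notice); every ideal world satisfies ¬redact_complaint or redact_complaint, so in either case serve_notice holds — hence O(serve_notice).
Premise 6, O(disclose_summons → ¬serve_notice), contraposes to O(serve_notice → ¬disclose_summons); with O(serve_notice) we get O(¬disclose_summons).
Premise 7 is O(renew_permit → disclose_summons); contrapositively O(¬disclose_summons → ¬renew_permit). Since O(¬disclose_summons) holds, K gives O(¬renew_permit).
With premise 3, O(¬renew_permit → ¬close_hatch), the K-axiom yields O(¬close_hatch).
However, premise 5 gives O(close_hatch).
We now have both O(¬close_hatch) and O(close_hatch) — close_hatch is simultaneously obligatory and forbidden, violating the D-axiom.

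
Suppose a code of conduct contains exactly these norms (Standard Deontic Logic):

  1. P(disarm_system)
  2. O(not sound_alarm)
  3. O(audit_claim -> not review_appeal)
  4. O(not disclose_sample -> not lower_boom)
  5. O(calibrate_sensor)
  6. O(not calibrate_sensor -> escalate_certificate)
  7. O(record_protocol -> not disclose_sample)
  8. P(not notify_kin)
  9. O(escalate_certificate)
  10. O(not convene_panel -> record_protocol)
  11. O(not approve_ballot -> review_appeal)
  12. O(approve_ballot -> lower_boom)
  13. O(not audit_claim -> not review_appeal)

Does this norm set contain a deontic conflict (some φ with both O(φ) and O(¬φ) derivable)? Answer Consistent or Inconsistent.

Premise 6 is O(not calibrate_sensor -> escalate_certificate); even if O(escalate_certificate) held, inferring O(not calibrate_sensor) would be affirming the consequent — invalid.
So O(not calibrate_sensor) is not derivable, and the apparent clash with O(calibrate_sensor) does not arise.
A world satisfying every obligation exists (e.g. approve_ballot=true, audit_claim=false, calibrate_sensor=true, convene_panel=true, disarm_system=false, disclose_sample=true, escalate_certificate=true, lower_boom=true, notify_kin=false, record_protocol=false, review_appeal=false, sound_alarm=false); no atom is both obligatory and forbidden, so the set is consistent.

Consistent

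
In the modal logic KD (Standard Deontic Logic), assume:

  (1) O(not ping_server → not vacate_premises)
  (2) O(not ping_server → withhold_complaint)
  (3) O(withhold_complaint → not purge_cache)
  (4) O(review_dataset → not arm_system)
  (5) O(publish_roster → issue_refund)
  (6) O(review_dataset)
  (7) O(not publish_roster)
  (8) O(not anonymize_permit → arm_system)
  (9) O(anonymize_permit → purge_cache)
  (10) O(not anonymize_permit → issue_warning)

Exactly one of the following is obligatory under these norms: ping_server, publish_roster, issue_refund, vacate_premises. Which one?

Premise 6 gives O(review_dataset).
Applying K to premise 4 (O(review_dataset → not arm_system)) and O(review_dataset) yields O(not arm_system).
Premise 8 is O(not anonymize_permit → arm_system); contrapositively O(not arm_system → anonymize_permit). Since O(not arm_system) holds, K gives O(anonymize_permit).
From O(anonymize_permit) and premise 9, O(anonymize_permit → purge_cache), we obtain O(purge_cache).
Premise 3 is O(withhold_complaint → not purge_cache); contrapositively O(purge_cache → not withhold_complaint). Since O(purge_cache) holds, K gives O(not withhold_complaint).
Premise 2, O(not ping_server → withhold_complaint), contraposes to O(not withhold_complaint → ping_server); with O(not withhold_complaint) we get O(ping_server).
So O(ping_server) holds — ping_server is obligatory. None of the other listed options is made obligatory by any chain of premises.

ping_server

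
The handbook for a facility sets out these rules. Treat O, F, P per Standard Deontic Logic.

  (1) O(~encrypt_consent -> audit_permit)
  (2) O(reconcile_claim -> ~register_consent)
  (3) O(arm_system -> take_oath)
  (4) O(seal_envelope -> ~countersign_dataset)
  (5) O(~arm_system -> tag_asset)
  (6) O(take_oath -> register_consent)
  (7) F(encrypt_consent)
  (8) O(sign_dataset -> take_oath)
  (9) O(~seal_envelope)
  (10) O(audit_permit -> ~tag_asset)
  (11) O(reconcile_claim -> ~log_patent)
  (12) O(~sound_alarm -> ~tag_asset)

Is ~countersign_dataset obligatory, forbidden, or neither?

Neither

Premise 4 is O(seal_envelope -> ~countersign_dataset), but O(seal_envelope) is not derivable from the premises, so it does not yield O(~countersign_dataset).
No premise or chain of K-axiom applications forces O(~countersign_dataset), and none forces O(countersign_dataset). So ~countersign_dataset is neither obligatory nor forbidden under these norms.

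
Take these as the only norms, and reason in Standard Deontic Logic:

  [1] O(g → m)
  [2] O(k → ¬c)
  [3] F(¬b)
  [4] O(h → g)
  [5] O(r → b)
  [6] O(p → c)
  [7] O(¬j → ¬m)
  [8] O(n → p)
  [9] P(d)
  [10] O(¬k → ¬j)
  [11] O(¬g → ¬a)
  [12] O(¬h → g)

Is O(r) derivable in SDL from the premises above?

No

Premise 5 is O(r → b); even if O(b) held, inferring O(r) would be affirming the consequent — invalid.
No other premise forces O(r). An ideal world satisfying every premise can still have r false, so O(r) is not derivable.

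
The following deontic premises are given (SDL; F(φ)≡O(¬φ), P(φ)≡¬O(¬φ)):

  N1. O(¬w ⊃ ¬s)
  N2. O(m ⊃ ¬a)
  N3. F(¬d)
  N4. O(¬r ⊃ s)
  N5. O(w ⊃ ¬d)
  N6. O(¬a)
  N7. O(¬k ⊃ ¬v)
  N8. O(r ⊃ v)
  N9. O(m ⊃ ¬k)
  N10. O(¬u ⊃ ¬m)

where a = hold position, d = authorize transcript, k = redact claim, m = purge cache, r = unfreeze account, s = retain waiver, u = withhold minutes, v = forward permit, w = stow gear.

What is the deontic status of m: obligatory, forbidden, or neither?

Forbidden

F(¬d) at premise 3 means O(d).
The contrapositive of premise 5 (O(w ⊃ ¬d)) is O(d ⊃ ¬w), and O(d) is already established, so O(¬w).
With premise 1, O(¬w ⊃ ¬s), the K-axiom yields O(¬s).
The contrapositive of premise 4 (O(¬r ⊃ s)) is O(¬s ⊃ r), and O(¬s) is already established, so O(r).
With premise 8, O(r ⊃ v), the K-axiom yields O(v).
The contrapositive of premise 7 (O(¬k ⊃ ¬v)) is O(v ⊃ k), and O(v) is already established, so O(k).
The contrapositive of premise 9 (O(m ⊃ ¬k)) is O(k ⊃ ¬m), and O(k) is already established, so O(¬m).
Premises 2, 6, 10 do not contribute to this derivation.
Thus O(¬m), which is F(m): m is forbidden.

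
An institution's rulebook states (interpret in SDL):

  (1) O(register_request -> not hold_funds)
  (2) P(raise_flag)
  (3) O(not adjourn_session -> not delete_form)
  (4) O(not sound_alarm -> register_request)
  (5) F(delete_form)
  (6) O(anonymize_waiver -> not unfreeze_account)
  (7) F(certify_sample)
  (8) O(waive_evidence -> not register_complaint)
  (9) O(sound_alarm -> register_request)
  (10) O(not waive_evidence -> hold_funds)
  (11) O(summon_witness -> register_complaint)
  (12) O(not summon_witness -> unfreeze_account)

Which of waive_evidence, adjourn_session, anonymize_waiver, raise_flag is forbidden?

anonymize_waiver

Premises 4 and 9 are O(not sound_alarm -> register_request) and O(sound_alarm -> register_request); every ideal world satisfies not sound_alarm or sound_alarm, so in either case register_request holds — hence O(register_request).
Applying K to premise 1 (O(register_request -> not hold_funds)) and O(register_request) yields O(not hold_funds).
The contrapositive of premise 10 (O(not waive_evidence -> hold_funds)) is O(not hold_funds -> waive_evidence), and O(not hold_funds) is already established, so O(waive_evidence).
Premise 8 is O(waive_evidence -> not register_complaint); since O(waive_evidence), deontic closure gives O(not register_complaint).
Premise 11 is O(summon_witness -> register_complaint); contrapositively O(not register_complaint -> not summon_witness). Since O(not register_complaint) holds, K gives O(not summon_witness).
Applying K to premise 12 (O(not summon_witness -> unfreeze_account)) and O(not summon_witness) yields O(unfreeze_account).
Premise 6, O(anonymize_waiver -> not unfreeze_account), contraposes to O(unfreeze_account -> not anonymize_waiver); with O(unfreeze_account) we get O(not anonymize_waiver).
So O(not anonymize_waiver) holds, i.e. anonymize_waiver is forbidden. None of the other listed options is forbidden under the premises.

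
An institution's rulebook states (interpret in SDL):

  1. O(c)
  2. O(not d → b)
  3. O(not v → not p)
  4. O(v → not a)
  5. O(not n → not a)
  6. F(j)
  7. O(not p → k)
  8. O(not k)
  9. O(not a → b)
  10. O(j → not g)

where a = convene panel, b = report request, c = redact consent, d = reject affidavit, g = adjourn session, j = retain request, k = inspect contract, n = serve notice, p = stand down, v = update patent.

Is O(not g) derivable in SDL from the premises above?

Premise 10 is O(j → not g), but O(j) is not derivable from the premises, so it does not yield O(not g).
No other premise forces O(not g). An ideal world satisfying every premise can still have not g false, so O(not g) is not derivable.

No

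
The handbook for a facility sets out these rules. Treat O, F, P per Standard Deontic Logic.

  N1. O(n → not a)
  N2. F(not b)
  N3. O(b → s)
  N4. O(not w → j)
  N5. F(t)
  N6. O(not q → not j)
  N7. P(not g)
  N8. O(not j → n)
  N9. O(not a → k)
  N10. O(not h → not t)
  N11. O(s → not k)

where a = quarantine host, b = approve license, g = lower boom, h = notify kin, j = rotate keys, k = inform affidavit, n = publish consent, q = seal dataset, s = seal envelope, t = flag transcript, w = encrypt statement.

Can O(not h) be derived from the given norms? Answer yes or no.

No

Premise 10 is O(not h → not t); even if O(not t) held, inferring O(not h) would be affirming the consequent — invalid.
No other premise forces O(not h). An ideal world satisfying every premise can still have not h false, so O(not h) is not derivable.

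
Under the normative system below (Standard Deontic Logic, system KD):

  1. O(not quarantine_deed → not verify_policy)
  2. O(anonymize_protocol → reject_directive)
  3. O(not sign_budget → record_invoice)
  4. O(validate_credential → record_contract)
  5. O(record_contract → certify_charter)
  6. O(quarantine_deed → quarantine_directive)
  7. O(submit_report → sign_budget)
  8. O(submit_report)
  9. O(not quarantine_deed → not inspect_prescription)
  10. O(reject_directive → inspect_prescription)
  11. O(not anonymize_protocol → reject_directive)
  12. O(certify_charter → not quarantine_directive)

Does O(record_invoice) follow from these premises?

No

Premise 3 is O(not sign_budget → record_invoice), but O(not sign_budget) is not derivable from the premises, so it does not yield O(record_invoice).
No other premise forces O(record_invoice). An ideal world satisfying every premise can still have record_invoice false, so O(record_invoice) is not derivable.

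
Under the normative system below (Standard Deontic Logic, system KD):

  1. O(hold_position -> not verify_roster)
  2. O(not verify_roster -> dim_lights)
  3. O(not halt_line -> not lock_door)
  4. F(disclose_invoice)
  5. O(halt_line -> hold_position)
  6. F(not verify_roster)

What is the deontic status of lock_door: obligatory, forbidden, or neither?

Premise 6 is F(not verify_roster), i.e. O(verify_roster).
The contrapositive of premise 1 (O(hold_position -> not verify_roster)) is O(verify_roster -> not hold_position), and O(verify_roster) is already established, so O(not hold_position).
Premise 5 is O(halt_line -> hold_position); contrapositively O(not hold_position -> not halt_line). Since O(not hold_position) holds, K gives O(not halt_line).
With premise 3, O(not halt_line -> not lock_door), the K-axiom yields O(not lock_door).
Premises 2, 4 do not contribute to this derivation.
Thus O(not lock_door), which is F(lock_door): lock_door is forbidden.

Forbidden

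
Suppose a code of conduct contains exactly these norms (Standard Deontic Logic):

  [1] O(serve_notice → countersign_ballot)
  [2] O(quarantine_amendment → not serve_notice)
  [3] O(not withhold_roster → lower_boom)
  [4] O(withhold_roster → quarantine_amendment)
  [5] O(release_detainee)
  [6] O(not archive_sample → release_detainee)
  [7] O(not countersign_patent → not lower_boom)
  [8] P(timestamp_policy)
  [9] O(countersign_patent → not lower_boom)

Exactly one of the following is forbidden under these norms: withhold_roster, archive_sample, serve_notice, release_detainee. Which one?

serve_notice

Premises 7 and 9 cover both cases: O(not countersign_patent → not lower_boom) and O(countersign_patent → not lower_boom). Since not countersign_patent ∨ countersign_patent is a tautology, O(not lower_boom) follows.
Premise 3 is O(not withhold_roster → lower_boom); contrapositively O(not lower_boom → withhold_roster). Since O(not lower_boom) holds, K gives O(withhold_roster).
Premise 4 is O(withhold_roster → quarantine_amendment); since O(withhold_roster), deontic closure gives O(quarantine_amendment).
With premise 2, O(quarantine_amendment → not serve_notice), the K-axiom yields O(not serve_notice).
So O(not serve_notice) holds, i.e. serve_notice is forbidden. None of the other listed options is forbidden under the premises.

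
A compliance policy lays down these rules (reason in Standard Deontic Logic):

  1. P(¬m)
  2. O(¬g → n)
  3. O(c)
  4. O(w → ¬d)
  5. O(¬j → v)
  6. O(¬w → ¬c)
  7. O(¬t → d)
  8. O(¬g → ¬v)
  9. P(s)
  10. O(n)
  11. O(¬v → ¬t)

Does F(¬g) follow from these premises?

Yes

Premise 3 gives O(c).
The contrapositive of premise 6 (O(¬w → ¬c)) is O(c → w), and O(c) is already established, so O(w).
From O(w) and premise 4, O(w → ¬d), we obtain O(¬d).
The contrapositive of premise 7 (O(¬t → d)) is O(¬d → t), and O(¬d) is already established, so O(t).
Premise 11, O(¬v → ¬t), contraposes to O(t → v); with O(t) we get O(v).
Premise 8, O(¬g → ¬v), contraposes to O(v → g); with O(v) we get O(g).
Premises 1, 2, 5, 9, 10 do not contribute to this derivation.
So O(g) holds, i.e. F(¬g). The claim follows.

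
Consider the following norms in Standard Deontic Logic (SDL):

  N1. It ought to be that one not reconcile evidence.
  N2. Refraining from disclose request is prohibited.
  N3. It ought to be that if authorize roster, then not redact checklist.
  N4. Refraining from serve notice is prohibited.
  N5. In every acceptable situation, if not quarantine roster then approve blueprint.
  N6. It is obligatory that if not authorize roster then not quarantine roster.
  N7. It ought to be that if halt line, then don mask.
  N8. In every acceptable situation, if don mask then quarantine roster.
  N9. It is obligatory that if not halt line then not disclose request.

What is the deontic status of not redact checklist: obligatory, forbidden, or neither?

Obligatory

Premise 2 is F(¬disclose_request), i.e. O(disclose_request).
Premise 9 is O(¬halt_line → ¬disclose_request); contrapositively O(disclose_request → halt_line). Since O(disclose_request) holds, K gives O(halt_line).
Applying K to premise 7 (O(halt_line → don_mask)) and O(halt_line) yields O(don_mask).
Applying K to premise 8 (O(don_mask → quarantine_roster)) and O(don_mask) yields O(quarantine_roster).
Premise 6 is O(¬authorize_roster → ¬quarantine_roster); contrapositively O(quarantine_roster → authorize_roster). Since O(quarantine_roster) holds, K gives O(authorize_roster).
With premise 3, O(authorize_roster → ¬redact_checklist), the K-axiom yields O(¬redact_checklist).
Premises 1, 4, 5 do not contribute to this derivation.
Hence ¬redact_checklist is obligatory.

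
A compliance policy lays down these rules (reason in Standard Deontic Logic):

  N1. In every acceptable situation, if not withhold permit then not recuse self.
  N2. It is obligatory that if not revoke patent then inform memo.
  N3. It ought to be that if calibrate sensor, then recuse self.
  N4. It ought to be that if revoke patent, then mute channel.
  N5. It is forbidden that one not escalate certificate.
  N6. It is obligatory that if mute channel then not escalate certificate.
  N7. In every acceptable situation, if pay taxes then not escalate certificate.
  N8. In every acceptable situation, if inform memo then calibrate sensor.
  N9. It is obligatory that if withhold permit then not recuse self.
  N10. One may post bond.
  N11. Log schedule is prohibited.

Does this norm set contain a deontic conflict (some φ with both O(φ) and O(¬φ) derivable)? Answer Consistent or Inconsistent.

Inconsistent

Premises 1 and 9 cover both cases: O(¬withhold_permit → ¬recuse_self) and O(withhold_permit → ¬recuse_self). Since ¬withhold_permit ∨ withhold_permit is a tautology, O(¬recuse_self) follows.
Premise 3 is O(calibrate_sensor → recuse_self); contrapositively O(¬recuse_self → ¬calibrate_sensor). Since O(¬recuse_self) holds, K gives O(¬calibrate_sensor).
The contrapositive of premise 8 (O(inform_memo → calibrate_sensor)) is O(¬calibrate_sensor → ¬inform_memo), and O(¬calibrate_sensor) is already established, so O(¬inform_memo).
Premise 2 is O(¬revoke_patent → inform_memo); contrapositively O(¬inform_memo → revoke_patent). Since O(¬inform_memo) holds, K gives O(revoke_patent).
Premise 4 is O(revoke_patent → mute_channel); since O(revoke_patent), deontic closure gives O(mute_channel).
Premise 6 is O(mute_channel → ¬escalate_certificate); since O(mute_channel), deontic closure gives O(¬escalate_certificate).
However, F(¬escalate_certificate) at premise 5 amounts to O(escalate_certificate).
We now have both O(¬escalate_certificate) and O(escalate_certificate) — escalate_certificate is simultaneously obligatory and forbidden, violating the D-axiom.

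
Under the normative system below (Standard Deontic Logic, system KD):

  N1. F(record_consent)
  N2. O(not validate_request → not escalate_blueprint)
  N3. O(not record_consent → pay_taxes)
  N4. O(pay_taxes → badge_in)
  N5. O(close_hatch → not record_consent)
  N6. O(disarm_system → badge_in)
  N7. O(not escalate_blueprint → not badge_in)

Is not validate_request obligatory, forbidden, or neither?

Forbidden

Premise 1 is F(record_consent), i.e. O(not record_consent).
Applying K to premise 3 (O(not record_consent → pay_taxes)) and O(not record_consent) yields O(pay_taxes).
From O(pay_taxes) and premise 4, O(pay_taxes → badge_in), we obtain O(badge_in).
The contrapositive of premise 7 (O(not escalate_blueprint → not badge_in)) is O(badge_in → escalate_blueprint), and O(badge_in) is already established, so O(escalate_blueprint).
Premise 2 is O(not validate_request → not escalate_blueprint); contrapositively O(escalate_blueprint → validate_request). Since O(escalate_blueprint) holds, K gives O(validate_request).
Premises 5, 6 do not contribute to this derivation.
Thus O(validate_request), which is F(not validate_request): not validate_request is forbidden.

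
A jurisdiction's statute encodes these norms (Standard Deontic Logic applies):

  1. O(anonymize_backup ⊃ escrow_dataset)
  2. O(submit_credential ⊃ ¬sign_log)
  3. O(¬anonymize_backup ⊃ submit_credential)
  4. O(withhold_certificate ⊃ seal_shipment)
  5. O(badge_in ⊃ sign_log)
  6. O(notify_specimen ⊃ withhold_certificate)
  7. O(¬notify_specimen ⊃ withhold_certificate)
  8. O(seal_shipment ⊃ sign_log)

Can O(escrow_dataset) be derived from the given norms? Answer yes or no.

Yes

By case analysis on ¬notify_specimen: premise 7 gives O(¬notify_specimen ⊃ withhold_certificate) and premise 6 gives O(notify_specimen ⊃ withhold_certificate), so O(withhold_certificate) either way.
With premise 4, O(withhold_certificate ⊃ seal_shipment), the K-axiom yields O(seal_shipment).
Applying K to premise 8 (O(seal_shipment ⊃ sign_log)) and O(seal_shipment) yields O(sign_log).
The contrapositive of premise 2 (O(submit_credential ⊃ ¬sign_log)) is O(sign_log ⊃ ¬submit_credential), and O(sign_log) is already established, so O(¬submit_credential).
Premise 3, O(¬anonymize_backup ⊃ submit_credential), contraposes to O(¬submit_credential ⊃ anonymize_backup); with O(¬submit_credential) we get O(anonymize_backup).
Applying K to premise 1 (O(anonymize_backup ⊃ escrow_dataset)) and O(anonymize_backup) yields O(escrow_dataset).
Premise 5 does not contribute to this derivation.
So O(escrow_dataset) follows.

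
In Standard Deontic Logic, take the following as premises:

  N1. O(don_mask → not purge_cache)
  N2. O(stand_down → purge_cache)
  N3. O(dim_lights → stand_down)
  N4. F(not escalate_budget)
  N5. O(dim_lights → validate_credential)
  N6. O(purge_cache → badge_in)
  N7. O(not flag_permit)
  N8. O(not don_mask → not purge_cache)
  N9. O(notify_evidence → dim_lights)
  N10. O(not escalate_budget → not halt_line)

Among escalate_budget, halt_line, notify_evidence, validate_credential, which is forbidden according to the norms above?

Premises 1 and 8 are O(don_mask → not purge_cache) and O(not don_mask → not purge_cache); every ideal world satisfies don_mask or not don_mask, so in either case not purge_cache holds — hence O(not purge_cache).
The contrapositive of premise 2 (O(stand_down → purge_cache)) is O(not purge_cache → not stand_down), and O(not purge_cache) is already established, so O(not stand_down).
Premise 3 is O(dim_lights → stand_down); contrapositively O(not stand_down → not dim_lights). Since O(not stand_down) holds, K gives O(not dim_lights).
Premise 9 is O(notify_evidence → dim_lights); contrapositively O(not dim_lights → not notify_evidence). Since O(not dim_lights) holds, K gives O(not notify_evidence).
So O(not notify_evidence) holds, i.e. notify_evidence is forbidden. None of the other listed options is forbidden under the premises.

notify_evidence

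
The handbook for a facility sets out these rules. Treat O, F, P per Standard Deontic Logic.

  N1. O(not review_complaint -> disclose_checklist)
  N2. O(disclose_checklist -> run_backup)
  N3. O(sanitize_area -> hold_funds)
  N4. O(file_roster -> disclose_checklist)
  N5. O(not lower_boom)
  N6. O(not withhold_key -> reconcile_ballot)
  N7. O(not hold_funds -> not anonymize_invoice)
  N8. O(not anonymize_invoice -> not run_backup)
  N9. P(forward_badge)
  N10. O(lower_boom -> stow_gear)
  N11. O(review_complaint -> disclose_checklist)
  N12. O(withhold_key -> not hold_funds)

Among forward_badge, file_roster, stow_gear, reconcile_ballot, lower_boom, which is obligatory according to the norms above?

reconcile_ballot

By case analysis on not review_complaint: premise 1 gives O(not review_complaint -> disclose_checklist) and premise 11 gives O(review_complaint -> disclose_checklist), so O(disclose_checklist) either way.
From O(disclose_checklist) and premise 2, O(disclose_checklist -> run_backup), we obtain O(run_backup).
Premise 8, O(not anonymize_invoice -> not run_backup), contraposes to O(run_backup -> anonymize_invoice); with O(run_backup) we get O(anonymize_invoice).
Premise 7 is O(not hold_funds -> not anonymize_invoice); contrapositively O(anonymize_invoice -> hold_funds). Since O(anonymize_invoice) holds, K gives O(hold_funds).
Premise 12, O(withhold_key -> not hold_funds), contraposes to O(hold_funds -> not withhold_key); with O(hold_funds) we get O(not withhold_key).
Applying K to premise 6 (O(not withhold_key -> reconcile_ballot)) and O(not withhold_key) yields O(reconcile_ballot).
So O(reconcile_ballot) holds — reconcile_ballot is obligatory. None of the other listed options is made obligatory by any chain of premises.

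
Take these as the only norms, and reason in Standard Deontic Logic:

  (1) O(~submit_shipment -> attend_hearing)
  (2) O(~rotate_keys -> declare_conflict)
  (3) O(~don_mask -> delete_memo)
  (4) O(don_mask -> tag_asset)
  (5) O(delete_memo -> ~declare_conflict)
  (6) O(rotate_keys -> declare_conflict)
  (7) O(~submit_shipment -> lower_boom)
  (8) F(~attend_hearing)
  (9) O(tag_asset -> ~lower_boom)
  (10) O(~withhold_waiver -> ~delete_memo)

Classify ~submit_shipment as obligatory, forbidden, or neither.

Forbidden

Premises 2 and 6 cover both cases: O(~rotate_keys -> declare_conflict) and O(rotate_keys -> declare_conflict). Since ~rotate_keys ∨ rotate_keys is a tautology, O(declare_conflict) follows.
Premise 5, O(delete_memo -> ~declare_conflict), contraposes to O(declare_conflict -> ~delete_memo); with O(declare_conflict) we get O(~delete_memo).
Premise 3 is O(~don_mask -> delete_memo); contrapositively O(~delete_memo -> don_mask). Since O(~delete_memo) holds, K gives O(don_mask).
From O(don_mask) and premise 4, O(don_mask -> tag_asset), we obtain O(tag_asset).
From O(tag_asset) and premise 9, O(tag_asset -> ~lower_boom), we obtain O(~lower_boom).
Premise 7 is O(~submit_shipment -> lower_boom); contrapositively O(~lower_boom -> submit_shipment). Since O(~lower_boom) holds, K gives O(submit_shipment).
Premises 1, 8, 10 do not contribute to this derivation.
Thus O(submit_shipment), which is F(~submit_shipment): ~submit_shipment is forbidden.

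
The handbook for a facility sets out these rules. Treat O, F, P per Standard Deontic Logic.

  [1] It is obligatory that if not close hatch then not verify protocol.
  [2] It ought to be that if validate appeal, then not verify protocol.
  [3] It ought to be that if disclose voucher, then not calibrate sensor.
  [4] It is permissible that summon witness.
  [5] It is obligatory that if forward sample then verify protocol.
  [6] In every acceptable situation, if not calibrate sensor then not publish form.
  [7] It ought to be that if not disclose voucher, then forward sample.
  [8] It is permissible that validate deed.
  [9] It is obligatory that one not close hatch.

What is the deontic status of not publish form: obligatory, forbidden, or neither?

Obligatory

From premise 9 we have O(¬close_hatch).
With premise 1, O(¬close_hatch → ¬verify_protocol), the K-axiom yields O(¬verify_protocol).
Premise 5, O(forward_sample → verify_protocol), contraposes to O(¬verify_protocol → ¬forward_sample); with O(¬verify_protocol) we get O(¬forward_sample).
The contrapositive of premise 7 (O(¬disclose_voucher → forward_sample)) is O(¬forward_sample → disclose_voucher), and O(¬forward_sample) is already established, so O(disclose_voucher).
With premise 3, O(disclose_voucher → ¬calibrate_sensor), the K-axiom yields O(¬calibrate_sensor).
With premise 6, O(¬calibrate_sensor → ¬publish_form), the K-axiom yields O(¬publish_form).
Premises 2, 4, 8 do not contribute to this derivation.
Hence ¬publish_form is obligatory.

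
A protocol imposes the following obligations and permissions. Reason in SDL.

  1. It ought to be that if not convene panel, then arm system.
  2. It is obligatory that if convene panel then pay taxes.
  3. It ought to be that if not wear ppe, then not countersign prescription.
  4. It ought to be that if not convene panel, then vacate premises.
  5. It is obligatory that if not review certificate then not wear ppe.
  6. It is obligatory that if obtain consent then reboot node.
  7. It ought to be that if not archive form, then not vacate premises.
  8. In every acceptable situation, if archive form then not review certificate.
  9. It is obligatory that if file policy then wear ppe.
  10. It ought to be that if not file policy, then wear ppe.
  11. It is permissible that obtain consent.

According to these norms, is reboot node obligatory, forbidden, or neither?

Premise 6 is O(obtain_consent → reboot_node), but O(obtain_consent) is not derivable from the premises (the permission P(obtain_consent) asserts only ¬O(¬obtain_consent), not O(obtain_consent)), so it does not yield O(reboot_node).
No premise or chain of K-axiom applications forces O(reboot_node), and none forces O(¬reboot_node). So reboot_node is neither obligatory nor forbidden under these norms.

Neither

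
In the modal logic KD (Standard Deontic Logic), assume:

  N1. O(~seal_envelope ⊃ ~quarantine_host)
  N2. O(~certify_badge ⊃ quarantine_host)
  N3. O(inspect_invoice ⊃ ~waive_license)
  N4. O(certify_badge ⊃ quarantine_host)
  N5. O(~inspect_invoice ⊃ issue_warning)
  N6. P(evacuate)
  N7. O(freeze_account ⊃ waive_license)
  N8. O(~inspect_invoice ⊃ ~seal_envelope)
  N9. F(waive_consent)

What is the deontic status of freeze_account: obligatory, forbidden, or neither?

Premises 4 and 2 cover both cases: O(certify_badge ⊃ quarantine_host) and O(~certify_badge ⊃ quarantine_host). Since certify_badge ∨ ~certify_badge is a tautology, O(quarantine_host) follows.
The contrapositive of premise 1 (O(~seal_envelope ⊃ ~quarantine_host)) is O(quarantine_host ⊃ seal_envelope), and O(quarantine_host) is already established, so O(seal_envelope).
The contrapositive of premise 8 (O(~inspect_invoice ⊃ ~seal_envelope)) is O(seal_envelope ⊃ inspect_invoice), and O(seal_envelope) is already established, so O(inspect_invoice).
With premise 3, O(inspect_invoice ⊃ ~waive_license), the K-axiom yields O(~waive_license).
Premise 7, O(freeze_account ⊃ waive_license), contraposes to O(~waive_license ⊃ ~freeze_account); with O(~waive_license) we get O(~freeze_account).
Premises 5, 6, 9 do not contribute to this derivation.
Thus O(~freeze_account), which is F(freeze_account): freeze_account is forbidden.

Forbidden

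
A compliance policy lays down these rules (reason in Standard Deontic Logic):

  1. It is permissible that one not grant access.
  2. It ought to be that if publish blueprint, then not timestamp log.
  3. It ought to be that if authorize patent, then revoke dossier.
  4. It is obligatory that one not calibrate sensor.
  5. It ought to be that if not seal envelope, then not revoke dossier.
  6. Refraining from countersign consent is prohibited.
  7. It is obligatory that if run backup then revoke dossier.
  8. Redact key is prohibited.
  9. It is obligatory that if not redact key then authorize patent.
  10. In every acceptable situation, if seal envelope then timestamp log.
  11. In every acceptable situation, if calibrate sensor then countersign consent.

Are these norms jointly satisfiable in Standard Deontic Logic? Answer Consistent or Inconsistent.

Premise 11 is O(calibrate_sensor → countersign_consent); even if O(countersign_consent) held, inferring O(calibrate_sensor) would be affirming the consequent — invalid.
So O(calibrate_sensor) is not derivable, and the apparent clash with O(¬calibrate_sensor) does not arise.
A world satisfying every obligation exists (e.g. authorize_patent=true, calibrate_sensor=false, countersign_consent=true, grant_access=false, publish_blueprint=false, redact_key=false, revoke_dossier=true, run_backup=false, seal_envelope=true, timestamp_log=true); no atom is both obligatory and forbidden, so the set is consistent.

Consistent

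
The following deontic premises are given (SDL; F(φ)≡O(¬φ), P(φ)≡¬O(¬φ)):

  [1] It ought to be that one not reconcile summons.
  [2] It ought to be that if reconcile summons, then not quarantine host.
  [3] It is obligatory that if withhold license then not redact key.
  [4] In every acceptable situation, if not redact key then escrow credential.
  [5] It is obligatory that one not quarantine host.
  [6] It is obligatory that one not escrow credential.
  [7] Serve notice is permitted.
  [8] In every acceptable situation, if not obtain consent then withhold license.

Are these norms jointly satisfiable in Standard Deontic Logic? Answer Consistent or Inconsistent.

Premise 2 is O(reconcile_summons → ¬quarantine_host); even if O(¬quarantine_host) held, inferring O(reconcile_summons) would be affirming the consequent — invalid.
So O(reconcile_summons) is not derivable, and the apparent clash with O(¬reconcile_summons) does not arise.
A world satisfying every obligation exists (e.g. escrow_credential=false, obtain_consent=true, quarantine_host=false, reconcile_summons=false, redact_key=true, serve_notice=false, withhold_license=false); no atom is both obligatory and forbidden, so the set is consistent.

Consistent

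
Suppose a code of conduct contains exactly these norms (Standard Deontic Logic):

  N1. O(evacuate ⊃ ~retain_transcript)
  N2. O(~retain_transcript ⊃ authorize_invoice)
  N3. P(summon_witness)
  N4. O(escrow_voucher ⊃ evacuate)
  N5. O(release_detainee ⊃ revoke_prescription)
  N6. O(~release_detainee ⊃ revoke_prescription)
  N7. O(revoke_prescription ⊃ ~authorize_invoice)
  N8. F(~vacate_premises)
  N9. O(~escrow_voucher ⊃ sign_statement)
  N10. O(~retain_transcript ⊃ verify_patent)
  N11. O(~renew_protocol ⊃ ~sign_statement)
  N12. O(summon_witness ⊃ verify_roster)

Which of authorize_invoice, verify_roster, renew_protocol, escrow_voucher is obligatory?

Premises 6 and 5 are O(~release_detainee ⊃ revoke_prescription) and O(release_detainee ⊃ revoke_prescription); every ideal world satisfies ~release_detainee or release_detainee, so in either case revoke_prescription holds — hence O(revoke_prescription).
Applying K to premise 7 (O(revoke_prescription ⊃ ~authorize_invoice)) and O(revoke_prescription) yields O(~authorize_invoice).
Premise 2, O(~retain_transcript ⊃ authorize_invoice), contraposes to O(~authorize_invoice ⊃ retain_transcript); with O(~authorize_invoice) we get O(retain_transcript).
The contrapositive of premise 1 (O(evacuate ⊃ ~retain_transcript)) is O(retain_transcript ⊃ ~evacuate), and O(retain_transcript) is already established, so O(~evacuate).
Premise 4, O(escrow_voucher ⊃ evacuate), contraposes to O(~evacuate ⊃ ~escrow_voucher); with O(~evacuate) we get O(~escrow_voucher).
From O(~escrow_voucher) and premise 9, O(~escrow_voucher ⊃ sign_statement), we obtain O(sign_statement).
Premise 11 is O(~renew_protocol ⊃ ~sign_statement); contrapositively O(sign_statement ⊃ renew_protocol). Since O(sign_statement) holds, K gives O(renew_protocol).
So O(renew_protocol) holds — renew_protocol is obligatory. None of the other listed options is made obligatory by any chain of premises.

renew_protocol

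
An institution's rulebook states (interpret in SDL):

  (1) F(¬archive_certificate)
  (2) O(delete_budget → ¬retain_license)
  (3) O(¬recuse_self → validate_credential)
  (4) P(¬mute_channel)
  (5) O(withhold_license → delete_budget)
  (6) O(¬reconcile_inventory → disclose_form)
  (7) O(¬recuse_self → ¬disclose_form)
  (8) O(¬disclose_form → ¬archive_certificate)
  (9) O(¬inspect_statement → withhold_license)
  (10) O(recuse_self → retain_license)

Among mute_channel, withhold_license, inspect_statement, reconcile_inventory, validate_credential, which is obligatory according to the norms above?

Premise 1, F(¬archive_certificate), is equivalent to O(archive_certificate).
The contrapositive of premise 8 (O(¬disclose_form → ¬archive_certificate)) is O(archive_certificate → disclose_form), and O(archive_certificate) is already established, so O(disclose_form).
Premise 7 is O(¬recuse_self → ¬disclose_form); contrapositively O(disclose_form → recuse_self). Since O(disclose_form) holds, K gives O(recuse_self).
Premise 10 is O(recuse_self → retain_license); since O(recuse_self), deontic closure gives O(retain_license).
Premise 2, O(delete_budget → ¬retain_license), contraposes to O(retain_license → ¬delete_budget); with O(retain_license) we get O(¬delete_budget).
Premise 5 is O(withhold_license → delete_budget); contrapositively O(¬delete_budget → ¬withhold_license). Since O(¬delete_budget) holds, K gives O(¬withhold_license).
Premise 9, O(¬inspect_statement → withhold_license), contraposes to O(¬withhold_license → inspect_statement); with O(¬withhold_license) we get O(inspect_statement).
So O(inspect_statement) holds — inspect_statement is obligatory. None of the other listed options is made obligatory by any chain of premises.

inspect_statement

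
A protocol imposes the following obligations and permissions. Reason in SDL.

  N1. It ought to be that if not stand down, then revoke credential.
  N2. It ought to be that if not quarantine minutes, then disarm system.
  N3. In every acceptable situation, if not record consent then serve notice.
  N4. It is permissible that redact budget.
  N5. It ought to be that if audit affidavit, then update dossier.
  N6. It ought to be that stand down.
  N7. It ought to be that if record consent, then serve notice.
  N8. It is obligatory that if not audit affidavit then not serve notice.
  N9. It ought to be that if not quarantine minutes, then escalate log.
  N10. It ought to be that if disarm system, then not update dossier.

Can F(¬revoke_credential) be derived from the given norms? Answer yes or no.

Premise 1 is O(¬stand_down → revoke_credential), but O(¬stand_down) is not derivable from the premises, so it does not yield O(revoke_credential).
No other premise forces O(revoke_credential). An ideal world satisfying every premise can still have ¬revoke_credential true, so F(¬revoke_credential) is not derivable.

No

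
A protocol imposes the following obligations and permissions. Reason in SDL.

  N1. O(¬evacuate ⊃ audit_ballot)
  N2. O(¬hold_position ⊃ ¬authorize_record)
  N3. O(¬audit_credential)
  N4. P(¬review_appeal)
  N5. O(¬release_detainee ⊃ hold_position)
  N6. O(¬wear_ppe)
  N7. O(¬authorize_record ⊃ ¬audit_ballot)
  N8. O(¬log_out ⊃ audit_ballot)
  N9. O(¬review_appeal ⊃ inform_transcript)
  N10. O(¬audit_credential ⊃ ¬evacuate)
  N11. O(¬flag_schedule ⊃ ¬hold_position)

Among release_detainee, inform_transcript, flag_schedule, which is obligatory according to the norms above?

Premise 3 states O(¬audit_credential) outright.
From O(¬audit_credential) and premise 10, O(¬audit_credential ⊃ ¬evacuate), we obtain O(¬evacuate).
With premise 1, O(¬evacuate ⊃ audit_ballot), the K-axiom yields O(audit_ballot).
Premise 7 is O(¬authorize_record ⊃ ¬audit_ballot); contrapositively O(audit_ballot ⊃ authorize_record). Since O(audit_ballot) holds, K gives O(authorize_record).
Premise 2 is O(¬hold_position ⊃ ¬authorize_record); contrapositively O(authorize_record ⊃ hold_position). Since O(authorize_record) holds, K gives O(hold_position).
Premise 11 is O(¬flag_schedule ⊃ ¬hold_position); contrapositively O(hold_position ⊃ flag_schedule). Since O(hold_position) holds, K gives O(flag_schedule).
So O(flag_schedule) holds — flag_schedule is obligatory. None of the other listed options is made obligatory by any chain of premises.

flag_schedule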